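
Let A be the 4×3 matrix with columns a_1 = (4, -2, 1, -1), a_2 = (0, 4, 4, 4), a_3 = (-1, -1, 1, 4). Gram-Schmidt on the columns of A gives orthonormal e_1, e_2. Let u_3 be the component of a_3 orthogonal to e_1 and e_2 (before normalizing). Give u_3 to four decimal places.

a_1 = (4, -2, 1, -1); ‖a_1‖ = 4.6904, so e_1 = (0.8528, -0.4264, 0.2132, -0.2132).
e_1·a_2 = 0.8528·0 + (-0.4264)·4 + 0.2132·4 + (-0.2132)·4 = -1.7056.
u_2 = a_2 + 1.7056·e_1 = (1.4545, 3.2727, 4.3636, 3.6364).
‖u_2‖ = 6.7150, so e_2 = (0.2166, 0.4874, 0.6498, 0.5415).
e_1·a_3 = 0.8528·(-1) + (-0.4264)·(-1) + 0.2132·1 + (-0.2132)·4 = -1.0660; e_2·a_3 = 0.2166·(-1) + 0.4874·(-1) + 0.6498·1 + 0.5415·4 = 2.1120.
u_3 = a_3 + 1.0660·e_1 − 2.1120·e_2 = (-0.5484, -2.4839, -0.1452, 2.6290).

u_3 = (-0.5484, -2.4839, -0.1452, 2.6290)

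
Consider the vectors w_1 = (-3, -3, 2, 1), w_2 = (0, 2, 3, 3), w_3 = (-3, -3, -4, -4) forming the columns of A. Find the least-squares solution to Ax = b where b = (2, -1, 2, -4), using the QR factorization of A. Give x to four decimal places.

e_1 = w_1/‖w_1‖ = (-3, -3, 2, 1)/4.7958 = (-0.6255, -0.6255, 0.4170, 0.2085).
r_{12} = e_1·w_2 = 0.6255.
u_2 = w_2 − 0.6255·e_1 = (0.3913, 2.3913, 2.7391, 2.8696).
‖u_2‖ = 4.6485, so e_2 = (0.0842, 0.5144, 0.5892, 0.6173).
r_{13} = e_1·w_3 = 1.2511; r_{23} = e_2·w_3 = -6.6220.
u_3 = w_3 − 1.2511·e_1 + 6.6220·e_2 = (-1.6600, 1.1891, -0.6197, -0.1730).
‖u_3‖ = 2.1409, so e_3 = (-0.7754, 0.5554, -0.2895, -0.0808).
Qᵀb = (-0.6255, -1.6368, -2.3618).
Back-substitute: x_3 = -2.3618/2.1409 = -1.1032.
x_2 = (-1.6368 + 6.6220·(-1.1032))/4.6485 = -1.9236.
x_1 = (-0.6255 − 0.6255·(-1.9236) − 1.2511·(-1.1032))/4.7958 = 0.4083.

x = (0.4083, -1.9236, -1.1032)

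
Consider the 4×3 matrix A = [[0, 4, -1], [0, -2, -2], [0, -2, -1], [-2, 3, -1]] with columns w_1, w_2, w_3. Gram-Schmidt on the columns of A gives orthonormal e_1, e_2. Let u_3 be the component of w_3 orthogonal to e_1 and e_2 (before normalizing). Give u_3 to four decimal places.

u_3 = (-1.3333, -1.8333, -0.8333, 0.0000)

w_1 = (0, 0, 0, -2); ‖w_1‖ = 2.0000, so e_1 = (0.0000, 0.0000, 0.0000, -1.0000).
e_1·w_2 = 0.0000·4 + 0.0000·(-2) + 0.0000·(-2) + (-1.0000)·3 = -3.0000.
u_2 = w_2 + 3.0000·e_1 = (4.0000, -2.0000, -2.0000, 0.0000).
‖u_2‖ = 4.8990, so e_2 = (0.8165, -0.4082, -0.4082, 0.0000).
e_1·w_3 = 0.0000·(-1) + 0.0000·(-2) + 0.0000·(-1) + (-1.0000)·(-1) = 1.0000; e_2·w_3 = 0.8165·(-1) + (-0.4082)·(-2) + (-0.4082)·(-1) + 0.0000·(-1) = 0.4082.
u_3 = w_3 − 1.0000·e_1 − 0.4082·e_2 = (-1.3333, -1.8333, -0.8333, 0.0000).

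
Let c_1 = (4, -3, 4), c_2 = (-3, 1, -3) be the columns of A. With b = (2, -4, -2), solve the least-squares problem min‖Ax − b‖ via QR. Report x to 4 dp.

x = (2.4000, 3.2000)

e_1 = c_1/‖c_1‖ = (4, -3, 4)/6.4031 = (0.6247, -0.4685, 0.6247).
r_{12} = e_1·c_2 = -4.2167.
u_2 = c_2 + 4.2167·e_1 = (-0.3659, -0.9756, -0.3659).
‖u_2‖ = 1.1043, so e_2 = (-0.3313, -0.8835, -0.3313).
Qᵀb = (1.8741, 3.5338).
Back-substitute: x_2 = 3.5338/1.1043 = 3.2000.
x_1 = (1.8741 + 4.2167·3.2000)/6.4031 = 2.4000.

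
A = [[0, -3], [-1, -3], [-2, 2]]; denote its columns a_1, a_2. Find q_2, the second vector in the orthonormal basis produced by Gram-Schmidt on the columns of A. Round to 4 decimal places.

q_1 = a_1/‖a_1‖ = (0, -1, -2)/2.2361 = (0.0000, -0.4472, -0.8944).
r_{12} = q_1·a_2 = -0.4472.
u_2 = a_2 + 0.4472·q_1 = (-3.0000, -3.2000, 1.6000).
‖u_2‖ = 4.6690, so q_2 = (-0.6425, -0.6854, 0.3427).

q_2 = (-0.6425, -0.6854, 0.3427)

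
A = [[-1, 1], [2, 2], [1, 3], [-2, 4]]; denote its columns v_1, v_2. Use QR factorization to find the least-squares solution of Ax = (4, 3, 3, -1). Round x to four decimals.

q_1 = v_1/‖v_1‖ = (-1, 2, 1, -2)/3.1623 = (-0.3162, 0.6325, 0.3162, -0.6325).
r_{12} = q_1·v_2 = -0.6325.
u_2 = v_2 + 0.6325·q_1 = (0.8000, 2.4000, 3.2000, 3.6000).
‖u_2‖ = 5.4406, so q_2 = (0.1470, 0.4411, 0.5882, 0.6617).
Qᵀb = (2.2136, 3.0144).
Back-substitute: x_2 = 3.0144/5.4406 = 0.5541.
x_1 = (2.2136 + 0.6325·0.5541)/3.1623 = 0.8108.

x = (0.8108, 0.5541)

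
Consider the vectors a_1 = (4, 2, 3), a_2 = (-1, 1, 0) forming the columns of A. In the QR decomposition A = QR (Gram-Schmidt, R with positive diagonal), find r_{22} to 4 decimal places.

r_{22} = 1.3646

a_1 = (4, 2, 3); ‖a_1‖ = 5.3852, so e_1 = (0.7428, 0.3714, 0.5571).
e_1·a_2 = 0.7428·(-1) + 0.3714·1 + 0.5571·0 = -0.3714.
u_2 = a_2 + 0.3714·e_1 = (-0.7241, 1.1379, 0.2069).
r_{22} = ‖u_2‖ = 1.3646.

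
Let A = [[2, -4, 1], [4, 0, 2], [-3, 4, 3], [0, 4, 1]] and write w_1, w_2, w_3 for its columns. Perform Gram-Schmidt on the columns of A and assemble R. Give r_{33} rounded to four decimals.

r_{33} = 3.2028

q_1 = w_1/‖w_1‖ = (2, 4, -3, 0)/5.3852 = (0.3714, 0.7428, -0.5571, 0.0000).
r_{12} = q_1·w_2 = -3.7139.
u_2 = w_2 + 3.7139·q_1 = (-2.6207, 2.7586, 1.9310, 4.0000).
‖u_2‖ = 5.8487, so q_2 = (-0.4481, 0.4717, 0.3302, 0.6839).
r_{13} = q_1·w_3 = 0.1857; r_{23} = q_2·w_3 = 2.1697.
u_3 = w_3 − 0.1857·q_1 − 2.1697·q_2 = (1.9032, 0.8387, 2.3871, -0.4839).
r_{33} = ‖u_3‖ = 3.2028.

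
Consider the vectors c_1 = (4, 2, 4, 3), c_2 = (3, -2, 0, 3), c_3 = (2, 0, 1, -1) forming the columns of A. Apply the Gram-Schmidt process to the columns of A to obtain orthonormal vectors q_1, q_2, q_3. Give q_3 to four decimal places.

q_1 = c_1/‖c_1‖ = (4, 2, 4, 3)/6.7082 = (0.5963, 0.2981, 0.5963, 0.4472).
r_{12} = q_1·c_2 = 2.5342.
u_2 = c_2 − 2.5342·q_1 = (1.4889, -2.7556, -1.5111, 1.8667).
‖u_2‖ = 3.9469, so q_2 = (0.3772, -0.6982, -0.3829, 0.4729).
r_{13} = q_1·c_3 = 1.3416; r_{23} = q_2·c_3 = -0.1013.
u_3 = c_3 − 1.3416·q_1 + 0.1013·q_2 = (1.2382, -0.4708, 0.1612, -1.5521).
‖u_3‖ = 2.0469, so q_3 = (0.6049, -0.2300, 0.0788, -0.7583).

q_3 = (0.6049, -0.2300, 0.0788, -0.7583)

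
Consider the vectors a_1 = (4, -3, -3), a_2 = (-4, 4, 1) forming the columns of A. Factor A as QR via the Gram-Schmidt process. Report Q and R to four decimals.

a_1 = (4, -3, -3); ‖a_1‖ = 5.8310, so e_1 = (0.6860, -0.5145, -0.5145).
e_1·a_2 = 0.6860·(-4) + (-0.5145)·4 + (-0.5145)·1 = -5.3165.
u_2 = a_2 + 5.3165·e_1 = (-0.3529, 1.2647, -1.7353).
‖u_2‖ = 2.1761, so e_2 = (-0.1622, 0.5812, -0.7974).

Q = [[0.6860, -0.1622], [-0.5145, 0.5812], [-0.5145, -0.7974]], R = [[5.8310, -5.3165], [0.0000, 2.1761]]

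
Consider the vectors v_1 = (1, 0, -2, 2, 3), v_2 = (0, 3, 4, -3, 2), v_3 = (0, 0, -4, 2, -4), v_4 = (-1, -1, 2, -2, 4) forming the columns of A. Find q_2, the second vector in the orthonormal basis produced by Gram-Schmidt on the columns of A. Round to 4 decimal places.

q_2 = (0.0757, 0.5112, 0.5301, -0.3597, 0.5680)

v_1 = (1, 0, -2, 2, 3); ‖v_1‖ = 4.2426, so q_1 = (0.2357, 0.0000, -0.4714, 0.4714, 0.7071).
q_1·v_2 = 0.2357·0 + 0.0000·3 + (-0.4714)·4 + 0.4714·(-3) + 0.7071·2 = -1.8856.
u_2 = v_2 + 1.8856·q_1 = (0.4444, 3.0000, 3.1111, -2.1111, 3.3333).
‖u_2‖ = 5.8689, so q_2 = (0.0757, 0.5112, 0.5301, -0.3597, 0.5680).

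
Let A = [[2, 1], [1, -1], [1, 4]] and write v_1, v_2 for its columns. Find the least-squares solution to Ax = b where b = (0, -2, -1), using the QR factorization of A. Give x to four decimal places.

v_1 = (2, 1, 1); ‖v_1‖ = 2.4495, so q_1 = (0.8165, 0.4082, 0.4082).
q_1·v_2 = 0.8165·1 + 0.4082·(-1) + 0.4082·4 = 2.0412.
u_2 = v_2 − 2.0412·q_1 = (-0.6667, -1.8333, 3.1667).
‖u_2‖ = 3.7193, so q_2 = (-0.1792, -0.4929, 0.8514).
Qᵀb = (-1.2247, 0.1344).
Back-substitute: x_2 = 0.1344/3.7193 = 0.0361.
x_1 = (-1.2247 − 2.0412·0.0361)/2.4495 = -0.5301.

x = (-0.5301, 0.0361)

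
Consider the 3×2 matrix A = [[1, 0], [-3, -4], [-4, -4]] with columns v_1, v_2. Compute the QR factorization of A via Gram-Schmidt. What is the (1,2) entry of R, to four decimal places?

r_{12} = 5.4913

q_1 = v_1/‖v_1‖ = (1, -3, -4)/5.0990 = (0.1961, -0.5883, -0.7845).
r_{12} = q_1·v_2 = 5.4913.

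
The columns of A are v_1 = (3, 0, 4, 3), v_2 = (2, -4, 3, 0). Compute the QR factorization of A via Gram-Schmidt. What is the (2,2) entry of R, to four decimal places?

r_{22} = 4.4125

e_1 = v_1/‖v_1‖ = (3, 0, 4, 3)/5.8310 = (0.5145, 0.0000, 0.6860, 0.5145).
r_{12} = e_1·v_2 = 3.0870.
u_2 = v_2 − 3.0870·e_1 = (0.4118, -4.0000, 0.8824, -1.5882).
r_{22} = ‖u_2‖ = 4.4125.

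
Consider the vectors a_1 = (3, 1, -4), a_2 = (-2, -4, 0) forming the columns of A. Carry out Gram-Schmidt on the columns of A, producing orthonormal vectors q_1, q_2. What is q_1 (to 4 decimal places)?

q_1 = (0.5883, 0.1961, -0.7845)

a_1 = (3, 1, -4); ‖a_1‖ = 5.0990, so q_1 = (0.5883, 0.1961, -0.7845).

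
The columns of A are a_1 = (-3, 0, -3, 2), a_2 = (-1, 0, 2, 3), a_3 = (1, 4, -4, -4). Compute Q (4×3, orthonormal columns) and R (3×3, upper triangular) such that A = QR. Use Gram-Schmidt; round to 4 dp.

a_1 = (-3, 0, -3, 2); ‖a_1‖ = 4.6904, so q_1 = (-0.6396, 0.0000, -0.6396, 0.4264).
q_1·a_2 = (-0.6396)·(-1) + 0.0000·0 + (-0.6396)·2 + 0.4264·3 = 0.6396.
u_2 = a_2 − 0.6396·q_1 = (-0.5909, 0.0000, 2.4091, 2.7273).
‖u_2‖ = 3.6866, so q_2 = (-0.1603, 0.0000, 0.6535, 0.7398).
q_1·a_3 = (-0.6396)·1 + 0.0000·4 + (-0.6396)·(-4) + 0.4264·(-4) = 0.2132; q_2·a_3 = (-0.1603)·1 + 0.0000·4 + 0.6535·(-4) + 0.7398·(-4) = -5.7333.
u_3 = a_3 − 0.2132·q_1 + 5.7333·q_2 = (0.2174, 4.0000, -0.1171, 0.1505).
‖u_3‖ = 4.0104, so q_3 = (0.0542, 0.9974, -0.0292, 0.0375).

Q = [[-0.6396, -0.1603, 0.0542], [0.0000, 0.0000, 0.9974], [-0.6396, 0.6535, -0.0292], [0.4264, 0.7398, 0.0375]], R = [[4.6904, 0.6396, 0.2132], [0.0000, 3.6866, -5.7333], [0.0000, 0.0000, 4.0104]]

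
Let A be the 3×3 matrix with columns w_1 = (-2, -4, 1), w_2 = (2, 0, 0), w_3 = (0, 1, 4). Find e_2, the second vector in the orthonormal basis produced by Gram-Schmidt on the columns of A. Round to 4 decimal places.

e_2 = (0.8997, -0.4234, 0.1059)

w_1 = (-2, -4, 1); ‖w_1‖ = 4.5826, so e_1 = (-0.4364, -0.8729, 0.2182).
e_1·w_2 = (-0.4364)·2 + (-0.8729)·0 + 0.2182·0 = -0.8729.
u_2 = w_2 + 0.8729·e_1 = (1.6190, -0.7619, 0.1905).
‖u_2‖ = 1.7995, so e_2 = (0.8997, -0.4234, 0.1059).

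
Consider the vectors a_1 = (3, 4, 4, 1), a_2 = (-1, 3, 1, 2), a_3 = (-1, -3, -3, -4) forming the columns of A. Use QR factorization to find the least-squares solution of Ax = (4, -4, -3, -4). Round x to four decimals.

q_1 = a_1/‖a_1‖ = (3, 4, 4, 1)/6.4807 = (0.4629, 0.6172, 0.6172, 0.1543).
r_{12} = q_1·a_2 = 2.3146.
u_2 = a_2 − 2.3146·q_1 = (-2.0714, 1.5714, -0.4286, 1.6429).
‖u_2‖ = 3.1053, so q_2 = (-0.6671, 0.5060, -0.1380, 0.5291).
r_{13} = q_1·a_3 = -4.7834; r_{23} = q_2·a_3 = -2.5532.
u_3 = a_3 + 4.7834·q_1 + 2.5532·q_2 = (-0.4889, 1.2444, -0.4000, -1.9111).
‖u_3‖ = 2.3664, so q_3 = (-0.2066, 0.5259, -0.1690, -0.8076).
Qᵀb = (-3.0861, -6.3946, 0.8076).
Back-substitute: x_3 = 0.8076/2.3664 = 0.3413.
x_2 = (-6.3946 + 2.5532·0.3413)/3.1053 = -1.7787.
x_1 = (-3.0861 − 2.3146·(-1.7787) + 4.7834·0.3413)/6.4807 = 0.4109.

x = (0.4109, -1.7787, 0.3413)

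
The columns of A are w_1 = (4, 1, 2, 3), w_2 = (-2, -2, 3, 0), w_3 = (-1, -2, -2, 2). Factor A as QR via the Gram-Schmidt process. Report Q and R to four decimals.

w_1 = (4, 1, 2, 3); ‖w_1‖ = 5.4772, so q_1 = (0.7303, 0.1826, 0.3651, 0.5477).
q_1·w_2 = 0.7303·(-2) + 0.1826·(-2) + 0.3651·3 + 0.5477·0 = -0.7303.
u_2 = w_2 + 0.7303·q_1 = (-1.4667, -1.8667, 3.2667, 0.4000).
‖u_2‖ = 4.0579, so q_2 = (-0.3614, -0.4600, 0.8050, 0.0986).
q_1·w_3 = 0.7303·(-1) + 0.1826·(-2) + 0.3651·(-2) + 0.5477·2 = -0.7303; q_2·w_3 = (-0.3614)·(-1) + (-0.4600)·(-2) + 0.8050·(-2) + 0.0986·2 = -0.1314.
u_3 = w_3 + 0.7303·q_1 + 0.1314·q_2 = (-0.5142, -1.9271, -1.6275, 2.4130).
‖u_3‖ = 3.5284, so q_3 = (-0.1457, -0.5462, -0.4613, 0.6839).

Q = [[0.7303, -0.3614, -0.1457], [0.1826, -0.4600, -0.5462], [0.3651, 0.8050, -0.4613], [0.5477, 0.0986, 0.6839]], R = [[5.4772, -0.7303, -0.7303], [0.0000, 4.0579, -0.1314], [0.0000, 0.0000, 3.5284]]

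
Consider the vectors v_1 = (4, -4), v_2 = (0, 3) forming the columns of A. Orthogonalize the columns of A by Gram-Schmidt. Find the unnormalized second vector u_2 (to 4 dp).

u_2 = (1.5000, 1.5000)

v_1 = (4, -4); ‖v_1‖ = 5.6569, so e_1 = (0.7071, -0.7071).
e_1·v_2 = 0.7071·0 + (-0.7071)·3 = -2.1213.
u_2 = v_2 + 2.1213·e_1 = (1.5000, 1.5000).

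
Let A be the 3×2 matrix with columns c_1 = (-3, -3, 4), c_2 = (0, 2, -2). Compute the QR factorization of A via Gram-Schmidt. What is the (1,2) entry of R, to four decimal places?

c_1 = (-3, -3, 4); ‖c_1‖ = 5.8310, so q_1 = (-0.5145, -0.5145, 0.6860).
r_{12} = q_1·c_2 = -2.4010.

r_{12} = -2.4010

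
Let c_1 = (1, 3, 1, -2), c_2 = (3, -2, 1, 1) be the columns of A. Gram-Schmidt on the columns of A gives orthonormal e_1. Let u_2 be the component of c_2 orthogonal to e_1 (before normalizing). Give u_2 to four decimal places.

e_1 = c_1/‖c_1‖ = (1, 3, 1, -2)/3.8730 = (0.2582, 0.7746, 0.2582, -0.5164).
r_{12} = e_1·c_2 = -1.0328.
u_2 = c_2 + 1.0328·e_1 = (3.2667, -1.2000, 1.2667, 0.4667).

u_2 = (3.2667, -1.2000, 1.2667, 0.4667)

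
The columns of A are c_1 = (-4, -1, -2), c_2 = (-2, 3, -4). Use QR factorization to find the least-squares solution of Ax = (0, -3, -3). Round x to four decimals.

c_1 = (-4, -1, -2); ‖c_1‖ = 4.5826, so e_1 = (-0.8729, -0.2182, -0.4364).
e_1·c_2 = (-0.8729)·(-2) + (-0.2182)·3 + (-0.4364)·(-4) = 2.8368.
u_2 = c_2 − 2.8368·e_1 = (0.4762, 3.6190, -2.7619).
‖u_2‖ = 4.5774, so e_2 = (0.1040, 0.7906, -0.6034).
Qᵀb = (1.9640, -0.5618).
Back-substitute: x_2 = -0.5618/4.5774 = -0.1227.
x_1 = (1.9640 − 2.8368·(-0.1227))/4.5826 = 0.5045.

x = (0.5045, -0.1227)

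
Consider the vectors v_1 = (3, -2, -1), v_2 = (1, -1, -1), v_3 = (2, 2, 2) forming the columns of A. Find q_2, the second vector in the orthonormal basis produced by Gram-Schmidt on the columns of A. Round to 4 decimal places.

q_2 = (-0.4364, -0.2182, -0.8729)

v_1 = (3, -2, -1); ‖v_1‖ = 3.7417, so q_1 = (0.8018, -0.5345, -0.2673).
q_1·v_2 = 0.8018·1 + (-0.5345)·(-1) + (-0.2673)·(-1) = 1.6036.
u_2 = v_2 − 1.6036·q_1 = (-0.2857, -0.1429, -0.5714).
‖u_2‖ = 0.6547, so q_2 = (-0.4364, -0.2182, -0.8729).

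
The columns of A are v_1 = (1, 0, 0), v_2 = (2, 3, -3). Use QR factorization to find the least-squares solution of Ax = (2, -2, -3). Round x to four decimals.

e_1 = v_1/‖v_1‖ = (1, 0, 0)/1.0000 = (1.0000, 0.0000, 0.0000).
r_{12} = e_1·v_2 = 2.0000.
u_2 = v_2 − 2.0000·e_1 = (0.0000, 3.0000, -3.0000).
‖u_2‖ = 4.2426, so e_2 = (0.0000, 0.7071, -0.7071).
Qᵀb = (2.0000, 0.7071).
Back-substitute: x_2 = 0.7071/4.2426 = 0.1667.
x_1 = (2.0000 − 2.0000·0.1667)/1.0000 = 1.6667.

x = (1.6667, 0.1667)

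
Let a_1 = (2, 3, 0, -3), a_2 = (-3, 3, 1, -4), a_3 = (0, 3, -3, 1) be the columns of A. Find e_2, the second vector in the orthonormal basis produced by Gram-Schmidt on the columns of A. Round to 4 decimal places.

a_1 = (2, 3, 0, -3); ‖a_1‖ = 4.6904, so e_1 = (0.4264, 0.6396, 0.0000, -0.6396).
e_1·a_2 = 0.4264·(-3) + 0.6396·3 + 0.0000·1 + (-0.6396)·(-4) = 3.1980.
u_2 = a_2 − 3.1980·e_1 = (-4.3636, 0.9545, 1.0000, -1.9545).
‖u_2‖ = 4.9772, so e_2 = (-0.8767, 0.1918, 0.2009, -0.3927).

e_2 = (-0.8767, 0.1918, 0.2009, -0.3927)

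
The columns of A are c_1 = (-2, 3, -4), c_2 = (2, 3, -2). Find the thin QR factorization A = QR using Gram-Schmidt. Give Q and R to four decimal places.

Q = [[-0.3714, 0.8666], [0.5571, 0.4952], [-0.7428, -0.0619]], R = [[5.3852, 2.4140], [0.0000, 3.3425]]

e_1 = c_1/‖c_1‖ = (-2, 3, -4)/5.3852 = (-0.3714, 0.5571, -0.7428).
r_{12} = e_1·c_2 = 2.4140.
u_2 = c_2 − 2.4140·e_1 = (2.8966, 1.6552, -0.2069).
‖u_2‖ = 3.3425, so e_2 = (0.8666, 0.4952, -0.0619).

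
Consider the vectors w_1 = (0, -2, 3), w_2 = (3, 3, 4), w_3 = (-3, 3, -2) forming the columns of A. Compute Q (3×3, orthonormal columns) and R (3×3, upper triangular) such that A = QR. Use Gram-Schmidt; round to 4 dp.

Q = [[0.0000, 0.5368, -0.8437], [-0.5547, 0.7020, 0.4467], [0.8321, 0.4680, 0.2978]], R = [[3.6056, 1.6641, -3.3282], [0.0000, 5.5884, -0.4405], [0.0000, 0.0000, 3.2755]]

e_1 = w_1/‖w_1‖ = (0, -2, 3)/3.6056 = (0.0000, -0.5547, 0.8321).
r_{12} = e_1·w_2 = 1.6641.
u_2 = w_2 − 1.6641·e_1 = (3.0000, 3.9231, 2.6154).
‖u_2‖ = 5.5884, so e_2 = (0.5368, 0.7020, 0.4680).
r_{13} = e_1·w_3 = -3.3282; r_{23} = e_2·w_3 = -0.4405.
u_3 = w_3 + 3.3282·e_1 + 0.4405·e_2 = (-2.7635, 1.4631, 0.9754).
‖u_3‖ = 3.2755, so e_3 = (-0.8437, 0.4467, 0.2978).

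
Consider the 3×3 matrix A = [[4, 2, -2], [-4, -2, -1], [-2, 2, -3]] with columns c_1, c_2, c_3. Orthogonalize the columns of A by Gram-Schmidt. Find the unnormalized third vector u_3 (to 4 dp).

c_1 = (4, -4, -2); ‖c_1‖ = 6.0000, so q_1 = (0.6667, -0.6667, -0.3333).
q_1·c_2 = 0.6667·2 + (-0.6667)·(-2) + (-0.3333)·2 = 2.0000.
u_2 = c_2 − 2.0000·q_1 = (0.6667, -0.6667, 2.6667).
‖u_2‖ = 2.8284, so q_2 = (0.2357, -0.2357, 0.9428).
q_1·c_3 = 0.6667·(-2) + (-0.6667)·(-1) + (-0.3333)·(-3) = 0.3333; q_2·c_3 = 0.2357·(-2) + (-0.2357)·(-1) + 0.9428·(-3) = -3.0641.
u_3 = c_3 − 0.3333·q_1 + 3.0641·q_2 = (-1.5000, -1.5000, 0.0000).

u_3 = (-1.5000, -1.5000, 0.0000)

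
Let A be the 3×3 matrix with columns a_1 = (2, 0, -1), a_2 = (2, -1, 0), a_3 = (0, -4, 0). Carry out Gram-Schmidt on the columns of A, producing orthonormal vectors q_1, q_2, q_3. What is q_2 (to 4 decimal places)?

q_2 = (0.2981, -0.7454, 0.5963)

a_1 = (2, 0, -1); ‖a_1‖ = 2.2361, so q_1 = (0.8944, 0.0000, -0.4472).
q_1·a_2 = 0.8944·2 + 0.0000·(-1) + (-0.4472)·0 = 1.7889.
u_2 = a_2 − 1.7889·q_1 = (0.4000, -1.0000, 0.8000).
‖u_2‖ = 1.3416, so q_2 = (0.2981, -0.7454, 0.5963).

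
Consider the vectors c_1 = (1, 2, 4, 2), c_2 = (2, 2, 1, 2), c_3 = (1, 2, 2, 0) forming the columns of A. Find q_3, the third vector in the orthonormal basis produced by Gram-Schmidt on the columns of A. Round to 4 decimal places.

q_3 = (0.1908, 0.5724, 0.0636, -0.7950)

q_1 = c_1/‖c_1‖ = (1, 2, 4, 2)/5.0000 = (0.2000, 0.4000, 0.8000, 0.4000).
r_{12} = q_1·c_2 = 2.8000.
u_2 = c_2 − 2.8000·q_1 = (1.4400, 0.8800, -1.2400, 0.8800).
‖u_2‖ = 2.2716, so q_2 = (0.6339, 0.3874, -0.5459, 0.3874).
r_{13} = q_1·c_3 = 2.6000; r_{23} = q_2·c_3 = 0.3170.
u_3 = c_3 − 2.6000·q_1 − 0.3170·q_2 = (0.2791, 0.8372, 0.0930, -1.1628).
‖u_3‖ = 1.4627, so q_3 = (0.1908, 0.5724, 0.0636, -0.7950).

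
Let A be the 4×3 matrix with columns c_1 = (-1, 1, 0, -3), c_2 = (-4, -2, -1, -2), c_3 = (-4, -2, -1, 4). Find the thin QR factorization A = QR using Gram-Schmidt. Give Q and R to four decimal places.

e_1 = c_1/‖c_1‖ = (-1, 1, 0, -3)/3.3166 = (-0.3015, 0.3015, 0.0000, -0.9045).
r_{12} = e_1·c_2 = 2.4121.
u_2 = c_2 − 2.4121·e_1 = (-3.2727, -2.7273, -1.0000, 0.1818).
‖u_2‖ = 4.3797, so e_2 = (-0.7472, -0.6227, -0.2283, 0.0415).
r_{13} = e_1·c_3 = -3.0151; r_{23} = e_2·c_3 = 4.6288.
u_3 = c_3 + 3.0151·e_1 − 4.6288·e_2 = (-1.4502, 1.7915, 0.0569, 1.0806).
‖u_3‖ = 2.5463, so e_3 = (-0.5696, 0.7036, 0.0223, 0.4244).

Q = [[-0.3015, -0.7472, -0.5696], [0.3015, -0.6227, 0.7036], [0.0000, -0.2283, 0.0223], [-0.9045, 0.0415, 0.4244]], R = [[3.3166, 2.4121, -3.0151], [0.0000, 4.3797, 4.6288], [0.0000, 0.0000, 2.5463]]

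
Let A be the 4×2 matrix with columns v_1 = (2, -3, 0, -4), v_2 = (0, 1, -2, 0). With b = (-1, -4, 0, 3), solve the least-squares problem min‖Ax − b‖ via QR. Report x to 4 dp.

q_1 = v_1/‖v_1‖ = (2, -3, 0, -4)/5.3852 = (0.3714, -0.5571, 0.0000, -0.7428).
r_{12} = q_1·v_2 = -0.5571.
u_2 = v_2 + 0.5571·q_1 = (0.2069, 0.6897, -2.0000, -0.4138).
‖u_2‖ = 2.1656, so q_2 = (0.0955, 0.3185, -0.9235, -0.1911).
Qᵀb = (-0.3714, -1.9426).
Back-substitute: x_2 = -1.9426/2.1656 = -0.8971.
x_1 = (-0.3714 + 0.5571·(-0.8971))/5.3852 = -0.1618.

x = (-0.1618, -0.8971)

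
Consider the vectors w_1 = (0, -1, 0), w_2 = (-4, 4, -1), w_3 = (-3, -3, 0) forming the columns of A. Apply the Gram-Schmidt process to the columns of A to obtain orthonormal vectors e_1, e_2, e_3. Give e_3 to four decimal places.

e_3 = (-0.2425, 0.0000, 0.9701)

w_1 = (0, -1, 0); ‖w_1‖ = 1.0000, so e_1 = (0.0000, -1.0000, 0.0000).
e_1·w_2 = 0.0000·(-4) + (-1.0000)·4 + 0.0000·(-1) = -4.0000.
u_2 = w_2 + 4.0000·e_1 = (-4.0000, 0.0000, -1.0000).
‖u_2‖ = 4.1231, so e_2 = (-0.9701, 0.0000, -0.2425).
e_1·w_3 = 0.0000·(-3) + (-1.0000)·(-3) + 0.0000·0 = 3.0000; e_2·w_3 = (-0.9701)·(-3) + 0.0000·(-3) + (-0.2425)·0 = 2.9104.
u_3 = w_3 − 3.0000·e_1 − 2.9104·e_2 = (-0.1765, 0.0000, 0.7059).
‖u_3‖ = 0.7276, so e_3 = (-0.2425, 0.0000, 0.9701).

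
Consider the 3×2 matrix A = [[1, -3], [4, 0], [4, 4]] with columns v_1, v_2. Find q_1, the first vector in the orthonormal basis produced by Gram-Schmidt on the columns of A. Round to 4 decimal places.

v_1 = (1, 4, 4); ‖v_1‖ = 5.7446, so q_1 = (0.1741, 0.6963, 0.6963).

q_1 = (0.1741, 0.6963, 0.6963)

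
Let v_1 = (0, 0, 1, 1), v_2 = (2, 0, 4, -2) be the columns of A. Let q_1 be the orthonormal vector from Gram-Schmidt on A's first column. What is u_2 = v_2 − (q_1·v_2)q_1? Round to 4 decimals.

v_1 = (0, 0, 1, 1); ‖v_1‖ = 1.4142, so q_1 = (0.0000, 0.0000, 0.7071, 0.7071).
q_1·v_2 = 0.0000·2 + 0.0000·0 + 0.7071·4 + 0.7071·(-2) = 1.4142.
u_2 = v_2 − 1.4142·q_1 = (2.0000, 0.0000, 3.0000, -3.0000).

u_2 = (2.0000, 0.0000, 3.0000, -3.0000)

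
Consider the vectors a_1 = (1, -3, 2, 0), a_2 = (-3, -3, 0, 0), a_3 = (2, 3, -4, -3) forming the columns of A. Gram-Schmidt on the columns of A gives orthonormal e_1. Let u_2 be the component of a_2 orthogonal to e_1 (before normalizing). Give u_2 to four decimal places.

u_2 = (-3.4286, -1.7143, -0.8571, 0.0000)

a_1 = (1, -3, 2, 0); ‖a_1‖ = 3.7417, so e_1 = (0.2673, -0.8018, 0.5345, 0.0000).
e_1·a_2 = 0.2673·(-3) + (-0.8018)·(-3) + 0.5345·0 + 0.0000·0 = 1.6036.
u_2 = a_2 − 1.6036·e_1 = (-3.4286, -1.7143, -0.8571, 0.0000).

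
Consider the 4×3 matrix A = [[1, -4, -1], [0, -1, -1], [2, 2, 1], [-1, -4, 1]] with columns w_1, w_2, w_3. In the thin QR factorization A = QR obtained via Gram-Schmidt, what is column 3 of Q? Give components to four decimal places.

w_1 = (1, 0, 2, -1); ‖w_1‖ = 2.4495, so e_1 = (0.4082, 0.0000, 0.8165, -0.4082).
e_1·w_2 = 0.4082·(-4) + 0.0000·(-1) + 0.8165·2 + (-0.4082)·(-4) = 1.6330.
u_2 = w_2 − 1.6330·e_1 = (-4.6667, -1.0000, 0.6667, -3.3333).
‖u_2‖ = 5.8595, so e_2 = (-0.7964, -0.1707, 0.1138, -0.5689).
e_1·w_3 = 0.4082·(-1) + 0.0000·(-1) + 0.8165·1 + (-0.4082)·1 = 0.0000; e_2·w_3 = (-0.7964)·(-1) + (-0.1707)·(-1) + 0.1138·1 + (-0.5689)·1 = 0.5120.
u_3 = w_3 + 0.0000·e_1 − 0.5120·e_2 = (-0.5922, -0.9126, 0.9417, 1.2913).
‖u_3‖ = 1.9334, so e_3 = (-0.3063, -0.4720, 0.4871, 0.6679).

e_3 = (-0.3063, -0.4720, 0.4871, 0.6679)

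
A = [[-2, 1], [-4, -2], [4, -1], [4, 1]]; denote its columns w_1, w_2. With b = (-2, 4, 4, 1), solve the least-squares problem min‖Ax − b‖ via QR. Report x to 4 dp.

x = (0.4085, -2.2073)

q_1 = w_1/‖w_1‖ = (-2, -4, 4, 4)/7.2111 = (-0.2774, -0.5547, 0.5547, 0.5547).
r_{12} = q_1·w_2 = 0.8321.
u_2 = w_2 − 0.8321·q_1 = (1.2308, -1.5385, -1.4615, 0.5385).
‖u_2‖ = 2.5115, so q_2 = (0.4901, -0.6126, -0.5819, 0.2144).
Qᵀb = (1.1094, -5.5437).
Back-substitute: x_2 = -5.5437/2.5115 = -2.2073.
x_1 = (1.1094 − 0.8321·(-2.2073))/7.2111 = 0.4085.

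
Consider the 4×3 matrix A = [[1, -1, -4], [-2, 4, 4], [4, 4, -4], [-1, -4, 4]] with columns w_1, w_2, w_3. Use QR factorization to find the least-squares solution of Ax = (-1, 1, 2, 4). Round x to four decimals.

q_1 = w_1/‖w_1‖ = (1, -2, 4, -1)/4.6904 = (0.2132, -0.4264, 0.8528, -0.2132).
r_{12} = q_1·w_2 = 2.3452.
u_2 = w_2 − 2.3452·q_1 = (-1.5000, 5.0000, 2.0000, -3.5000).
‖u_2‖ = 6.5955, so q_2 = (-0.2274, 0.7581, 0.3032, -0.5307).
r_{13} = q_1·w_3 = -6.8224; r_{23} = q_2·w_3 = 0.6065.
u_3 = w_3 + 6.8224·q_1 − 0.6065·q_2 = (-2.4075, 0.6311, 1.6343, 2.8673).
‖u_3‖ = 4.1336, so q_3 = (-0.5824, 0.1527, 0.3954, 0.6937).
Qᵀb = (0.2132, -0.5307, 4.3005).
Back-substitute: x_3 = 4.3005/4.1336 = 1.0404.
x_2 = (-0.5307 − 0.6065·1.0404)/6.5955 = -0.1761.
x_1 = (0.2132 − 2.3452·(-0.1761) + 6.8224·1.0404)/4.6904 = 1.6468.

x = (1.6468, -0.1761, 1.0404)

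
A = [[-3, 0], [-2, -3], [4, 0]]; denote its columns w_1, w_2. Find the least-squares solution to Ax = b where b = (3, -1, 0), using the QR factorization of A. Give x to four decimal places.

x = (-0.3600, 0.5733)

w_1 = (-3, -2, 4); ‖w_1‖ = 5.3852, so e_1 = (-0.5571, -0.3714, 0.7428).
e_1·w_2 = (-0.5571)·0 + (-0.3714)·(-3) + 0.7428·0 = 1.1142.
u_2 = w_2 − 1.1142·e_1 = (0.6207, -2.5862, -0.8276).
‖u_2‖ = 2.7854, so e_2 = (0.2228, -0.9285, -0.2971).
Qᵀb = (-1.2999, 1.5970).
Back-substitute: x_2 = 1.5970/2.7854 = 0.5733.
x_1 = (-1.2999 − 1.1142·0.5733)/5.3852 = -0.3600.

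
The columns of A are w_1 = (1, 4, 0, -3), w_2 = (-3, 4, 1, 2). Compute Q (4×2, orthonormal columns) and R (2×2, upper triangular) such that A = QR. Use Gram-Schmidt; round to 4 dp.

Q = [[0.1961, -0.6166], [0.7845, 0.5513], [0.0000, 0.1886], [-0.5883, 0.5295]], R = [[5.0990, 1.3728], [0.0000, 5.3024]]

w_1 = (1, 4, 0, -3); ‖w_1‖ = 5.0990, so q_1 = (0.1961, 0.7845, 0.0000, -0.5883).
q_1·w_2 = 0.1961·(-3) + 0.7845·4 + 0.0000·1 + (-0.5883)·2 = 1.3728.
u_2 = w_2 − 1.3728·q_1 = (-3.2692, 2.9231, 1.0000, 2.8077).
‖u_2‖ = 5.3024, so q_2 = (-0.6166, 0.5513, 0.1886, 0.5295).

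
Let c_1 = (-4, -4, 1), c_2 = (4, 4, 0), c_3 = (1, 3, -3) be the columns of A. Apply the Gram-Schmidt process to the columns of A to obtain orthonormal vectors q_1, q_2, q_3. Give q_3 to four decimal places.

c_1 = (-4, -4, 1); ‖c_1‖ = 5.7446, so q_1 = (-0.6963, -0.6963, 0.1741).
q_1·c_2 = (-0.6963)·4 + (-0.6963)·4 + 0.1741·0 = -5.5705.
u_2 = c_2 + 5.5705·q_1 = (0.1212, 0.1212, 0.9697).
‖u_2‖ = 0.9847, so q_2 = (0.1231, 0.1231, 0.9847).
q_1·c_3 = (-0.6963)·1 + (-0.6963)·3 + 0.1741·(-3) = -3.3075; q_2·c_3 = 0.1231·1 + 0.1231·3 + 0.9847·(-3) = -2.4618.
u_3 = c_3 + 3.3075·q_1 + 2.4618·q_2 = (-1.0000, 1.0000, 0.0000).
‖u_3‖ = 1.4142, so q_3 = (-0.7071, 0.7071, 0.0000).

q_3 = (-0.7071, 0.7071, 0.0000)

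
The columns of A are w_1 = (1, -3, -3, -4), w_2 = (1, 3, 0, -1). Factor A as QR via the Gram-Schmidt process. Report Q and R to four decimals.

q_1 = w_1/‖w_1‖ = (1, -3, -3, -4)/5.9161 = (0.1690, -0.5071, -0.5071, -0.6761).
r_{12} = q_1·w_2 = -0.6761.
u_2 = w_2 + 0.6761·q_1 = (1.1143, 2.6571, -0.3429, -1.4571).
‖u_2‖ = 3.2470, so q_2 = (0.3432, 0.8183, -0.1056, -0.4488).

Q = [[0.1690, 0.3432], [-0.5071, 0.8183], [-0.5071, -0.1056], [-0.6761, -0.4488]], R = [[5.9161, -0.6761], [0.0000, 3.2470]]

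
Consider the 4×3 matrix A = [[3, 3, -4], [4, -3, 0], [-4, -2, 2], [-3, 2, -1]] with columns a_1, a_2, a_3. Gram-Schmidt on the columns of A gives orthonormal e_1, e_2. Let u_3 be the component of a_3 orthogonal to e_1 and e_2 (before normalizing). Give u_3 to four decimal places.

e_1 = a_1/‖a_1‖ = (3, 4, -4, -3)/7.0711 = (0.4243, 0.5657, -0.5657, -0.4243).
r_{12} = e_1·a_2 = -0.1414.
u_2 = a_2 + 0.1414·e_1 = (3.0600, -2.9200, -2.0800, 1.9400).
‖u_2‖ = 5.0971, so e_2 = (0.6003, -0.5729, -0.4081, 0.3806).
r_{13} = e_1·a_3 = -2.4042; r_{23} = e_2·a_3 = -3.5982.
u_3 = a_3 + 2.4042·e_1 + 3.5982·e_2 = (-0.8199, -0.7013, -0.8283, -0.6505).

u_3 = (-0.8199, -0.7013, -0.8283, -0.6505)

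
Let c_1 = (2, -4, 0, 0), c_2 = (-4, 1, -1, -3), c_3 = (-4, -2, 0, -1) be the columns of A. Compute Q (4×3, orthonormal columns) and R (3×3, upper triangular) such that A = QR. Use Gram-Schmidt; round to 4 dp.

e_1 = c_1/‖c_1‖ = (2, -4, 0, 0)/4.4721 = (0.4472, -0.8944, 0.0000, 0.0000).
r_{12} = e_1·c_2 = -2.6833.
u_2 = c_2 + 2.6833·e_1 = (-2.8000, -1.4000, -1.0000, -3.0000).
‖u_2‖ = 4.4497, so e_2 = (-0.6293, -0.3146, -0.2247, -0.6742).
r_{13} = e_1·c_3 = 0.0000; r_{23} = e_2·c_3 = 3.8205.
u_3 = c_3 + 0.0000·e_1 − 3.8205·e_2 = (-1.5960, -0.7980, 0.8586, 1.5758).
‖u_3‖ = 2.5306, so e_3 = (-0.6307, -0.3153, 0.3393, 0.6227).

Q = [[0.4472, -0.6293, -0.6307], [-0.8944, -0.3146, -0.3153], [0.0000, -0.2247, 0.3393], [0.0000, -0.6742, 0.6227]], R = [[4.4721, -2.6833, 0.0000], [0.0000, 4.4497, 3.8205], [0.0000, 0.0000, 2.5306]]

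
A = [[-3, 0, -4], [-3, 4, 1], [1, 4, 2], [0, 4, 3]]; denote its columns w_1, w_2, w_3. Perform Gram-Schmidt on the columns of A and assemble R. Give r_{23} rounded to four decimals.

r_{23} = 4.2857

w_1 = (-3, -3, 1, 0); ‖w_1‖ = 4.3589, so q_1 = (-0.6882, -0.6882, 0.2294, 0.0000).
q_1·w_2 = (-0.6882)·0 + (-0.6882)·4 + 0.2294·4 + 0.0000·4 = -1.8353.
u_2 = w_2 + 1.8353·q_1 = (-1.2632, 2.7368, 4.4211, 4.0000).
‖u_2‖ = 6.6807, so q_2 = (-0.1891, 0.4097, 0.6618, 0.5987).
r_{23} = q_2·w_3 = 4.2857.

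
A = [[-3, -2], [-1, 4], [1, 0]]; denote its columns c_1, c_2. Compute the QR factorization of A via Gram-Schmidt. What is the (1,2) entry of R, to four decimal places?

r_{12} = 0.6030

e_1 = c_1/‖c_1‖ = (-3, -1, 1)/3.3166 = (-0.9045, -0.3015, 0.3015).
r_{12} = e_1·c_2 = 0.6030.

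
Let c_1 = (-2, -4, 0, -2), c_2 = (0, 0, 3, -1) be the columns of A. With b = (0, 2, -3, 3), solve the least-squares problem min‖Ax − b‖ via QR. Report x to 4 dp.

x = (-0.4915, -1.1017)

c_1 = (-2, -4, 0, -2); ‖c_1‖ = 4.8990, so q_1 = (-0.4082, -0.8165, 0.0000, -0.4082).
q_1·c_2 = (-0.4082)·0 + (-0.8165)·0 + 0.0000·3 + (-0.4082)·(-1) = 0.4082.
u_2 = c_2 − 0.4082·q_1 = (0.1667, 0.3333, 3.0000, -0.8333).
‖u_2‖ = 3.1358, so q_2 = (0.0531, 0.1063, 0.9567, -0.2657).
Qᵀb = (-2.8577, -3.4547).
Back-substitute: x_2 = -3.4547/3.1358 = -1.1017.
x_1 = (-2.8577 − 0.4082·(-1.1017))/4.8990 = -0.4915.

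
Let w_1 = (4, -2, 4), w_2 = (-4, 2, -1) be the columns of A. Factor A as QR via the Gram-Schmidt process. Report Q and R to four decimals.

Q = [[0.6667, -0.5963], [-0.3333, 0.2981], [0.6667, 0.7454]], R = [[6.0000, -4.0000], [0.0000, 2.2361]]

w_1 = (4, -2, 4); ‖w_1‖ = 6.0000, so q_1 = (0.6667, -0.3333, 0.6667).
q_1·w_2 = 0.6667·(-4) + (-0.3333)·2 + 0.6667·(-1) = -4.0000.
u_2 = w_2 + 4.0000·q_1 = (-1.3333, 0.6667, 1.6667).
‖u_2‖ = 2.2361, so q_2 = (-0.5963, 0.2981, 0.7454).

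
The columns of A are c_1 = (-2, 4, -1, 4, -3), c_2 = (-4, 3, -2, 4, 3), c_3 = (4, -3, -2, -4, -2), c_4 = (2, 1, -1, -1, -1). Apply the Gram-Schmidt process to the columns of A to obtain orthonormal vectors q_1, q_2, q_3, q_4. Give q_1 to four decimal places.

c_1 = (-2, 4, -1, 4, -3); ‖c_1‖ = 6.7823, so q_1 = (-0.2949, 0.5898, -0.1474, 0.5898, -0.4423).

q_1 = (-0.2949, 0.5898, -0.1474, 0.5898, -0.4423)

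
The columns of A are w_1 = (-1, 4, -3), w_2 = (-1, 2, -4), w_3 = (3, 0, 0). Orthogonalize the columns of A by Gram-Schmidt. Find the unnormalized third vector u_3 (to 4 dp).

u_3 = (2.8571, 0.2857, -0.5714)

w_1 = (-1, 4, -3); ‖w_1‖ = 5.0990, so e_1 = (-0.1961, 0.7845, -0.5883).
e_1·w_2 = (-0.1961)·(-1) + 0.7845·2 + (-0.5883)·(-4) = 4.1184.
u_2 = w_2 − 4.1184·e_1 = (-0.1923, -1.2308, -1.5769).
‖u_2‖ = 2.0096, so e_2 = (-0.0957, -0.6124, -0.7847).
e_1·w_3 = (-0.1961)·3 + 0.7845·0 + (-0.5883)·0 = -0.5883; e_2·w_3 = (-0.0957)·3 + (-0.6124)·0 + (-0.7847)·0 = -0.2871.
u_3 = w_3 + 0.5883·e_1 + 0.2871·e_2 = (2.8571, 0.2857, -0.5714).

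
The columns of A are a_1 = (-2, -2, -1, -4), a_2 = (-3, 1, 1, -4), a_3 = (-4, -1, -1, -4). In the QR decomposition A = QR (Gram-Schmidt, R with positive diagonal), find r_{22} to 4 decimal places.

a_1 = (-2, -2, -1, -4); ‖a_1‖ = 5.0000, so q_1 = (-0.4000, -0.4000, -0.2000, -0.8000).
q_1·a_2 = (-0.4000)·(-3) + (-0.4000)·1 + (-0.2000)·1 + (-0.8000)·(-4) = 3.8000.
u_2 = a_2 − 3.8000·q_1 = (-1.4800, 2.5200, 1.7600, -0.9600).
r_{22} = ‖u_2‖ = 3.5440.

r_{22} = 3.5440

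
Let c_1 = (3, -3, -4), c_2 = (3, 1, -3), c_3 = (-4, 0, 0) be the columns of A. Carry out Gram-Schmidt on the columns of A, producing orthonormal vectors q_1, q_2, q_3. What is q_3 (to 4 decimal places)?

c_1 = (3, -3, -4); ‖c_1‖ = 5.8310, so q_1 = (0.5145, -0.5145, -0.6860).
q_1·c_2 = 0.5145·3 + (-0.5145)·1 + (-0.6860)·(-3) = 3.0870.
u_2 = c_2 − 3.0870·q_1 = (1.4118, 2.5882, -0.8824).
‖u_2‖ = 3.0774, so q_2 = (0.4587, 0.8410, -0.2867).
q_1·c_3 = 0.5145·(-4) + (-0.5145)·0 + (-0.6860)·0 = -2.0580; q_2·c_3 = 0.4587·(-4) + 0.8410·0 + (-0.2867)·0 = -1.8350.
u_3 = c_3 + 2.0580·q_1 + 1.8350·q_2 = (-2.0994, 0.4845, -1.9379).
‖u_3‖ = 2.8978, so q_3 = (-0.7245, 0.1672, -0.6687).

q_3 = (-0.7245, 0.1672, -0.6687)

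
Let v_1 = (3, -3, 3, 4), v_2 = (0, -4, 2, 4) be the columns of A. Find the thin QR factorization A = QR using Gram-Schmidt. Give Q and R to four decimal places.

v_1 = (3, -3, 3, 4); ‖v_1‖ = 6.5574, so q_1 = (0.4575, -0.4575, 0.4575, 0.6100).
q_1·v_2 = 0.4575·0 + (-0.4575)·(-4) + 0.4575·2 + 0.6100·4 = 5.1850.
u_2 = v_2 − 5.1850·q_1 = (-2.3721, -1.6279, -0.3721, 0.8372).
‖u_2‖ = 3.0193, so q_2 = (-0.7856, -0.5392, -0.1232, 0.2773).

Q = [[0.4575, -0.7856], [-0.4575, -0.5392], [0.4575, -0.1232], [0.6100, 0.2773]], R = [[6.5574, 5.1850], [0.0000, 3.0193]]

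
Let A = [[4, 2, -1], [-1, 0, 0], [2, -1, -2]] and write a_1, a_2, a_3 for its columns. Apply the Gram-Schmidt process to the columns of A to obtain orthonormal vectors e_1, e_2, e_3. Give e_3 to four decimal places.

e_3 = (-0.1204, -0.9631, -0.2408)

e_1 = a_1/‖a_1‖ = (4, -1, 2)/4.5826 = (0.8729, -0.2182, 0.4364).
r_{12} = e_1·a_2 = 1.3093.
u_2 = a_2 − 1.3093·e_1 = (0.8571, 0.2857, -1.5714).
‖u_2‖ = 1.8127, so e_2 = (0.4729, 0.1576, -0.8669).
r_{13} = e_1·a_3 = -1.7457; r_{23} = e_2·a_3 = 1.2610.
u_3 = a_3 + 1.7457·e_1 − 1.2610·e_2 = (-0.0725, -0.5797, -0.1449).
‖u_3‖ = 0.6019, so e_3 = (-0.1204, -0.9631, -0.2408).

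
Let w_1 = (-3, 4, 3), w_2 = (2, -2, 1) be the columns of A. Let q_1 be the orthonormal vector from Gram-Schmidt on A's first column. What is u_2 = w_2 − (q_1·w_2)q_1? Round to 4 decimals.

u_2 = (1.0294, -0.7059, 1.9706)

w_1 = (-3, 4, 3); ‖w_1‖ = 5.8310, so q_1 = (-0.5145, 0.6860, 0.5145).
q_1·w_2 = (-0.5145)·2 + 0.6860·(-2) + 0.5145·1 = -1.8865.
u_2 = w_2 + 1.8865·q_1 = (1.0294, -0.7059, 1.9706).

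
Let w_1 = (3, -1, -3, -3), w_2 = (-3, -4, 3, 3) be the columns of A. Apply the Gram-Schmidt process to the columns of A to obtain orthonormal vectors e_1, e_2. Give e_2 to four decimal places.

w_1 = (3, -1, -3, -3); ‖w_1‖ = 5.2915, so e_1 = (0.5669, -0.1890, -0.5669, -0.5669).
e_1·w_2 = 0.5669·(-3) + (-0.1890)·(-4) + (-0.5669)·3 + (-0.5669)·3 = -4.3466.
u_2 = w_2 + 4.3466·e_1 = (-0.5357, -4.8214, 0.5357, 0.5357).
‖u_2‖ = 4.9099, so e_2 = (-0.1091, -0.9820, 0.1091, 0.1091).

e_2 = (-0.1091, -0.9820, 0.1091, 0.1091)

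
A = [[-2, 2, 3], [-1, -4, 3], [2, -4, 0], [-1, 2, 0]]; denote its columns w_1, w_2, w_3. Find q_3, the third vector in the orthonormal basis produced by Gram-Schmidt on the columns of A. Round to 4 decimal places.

w_1 = (-2, -1, 2, -1); ‖w_1‖ = 3.1623, so q_1 = (-0.6325, -0.3162, 0.6325, -0.3162).
q_1·w_2 = (-0.6325)·2 + (-0.3162)·(-4) + 0.6325·(-4) + (-0.3162)·2 = -3.1623.
u_2 = w_2 + 3.1623·q_1 = (0.0000, -5.0000, -2.0000, 1.0000).
‖u_2‖ = 5.4772, so q_2 = (0.0000, -0.9129, -0.3651, 0.1826).
q_1·w_3 = (-0.6325)·3 + (-0.3162)·3 + 0.6325·0 + (-0.3162)·0 = -2.8460; q_2·w_3 = 0.0000·3 + (-0.9129)·3 + (-0.3651)·0 + 0.1826·0 = -2.7386.
u_3 = w_3 + 2.8460·q_1 + 2.7386·q_2 = (1.2000, -0.4000, 0.8000, -0.4000).
‖u_3‖ = 1.5492, so q_3 = (0.7746, -0.2582, 0.5164, -0.2582).

q_3 = (0.7746, -0.2582, 0.5164, -0.2582)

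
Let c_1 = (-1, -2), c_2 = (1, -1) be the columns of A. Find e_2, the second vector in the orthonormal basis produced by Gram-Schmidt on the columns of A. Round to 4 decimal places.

e_2 = (0.8944, -0.4472)

c_1 = (-1, -2); ‖c_1‖ = 2.2361, so e_1 = (-0.4472, -0.8944).
e_1·c_2 = (-0.4472)·1 + (-0.8944)·(-1) = 0.4472.
u_2 = c_2 − 0.4472·e_1 = (1.2000, -0.6000).
‖u_2‖ = 1.3416, so e_2 = (0.8944, -0.4472).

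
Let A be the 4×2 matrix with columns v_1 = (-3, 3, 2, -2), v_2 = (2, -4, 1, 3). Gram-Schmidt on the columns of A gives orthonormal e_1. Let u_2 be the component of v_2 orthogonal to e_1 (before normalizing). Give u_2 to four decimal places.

e_1 = v_1/‖v_1‖ = (-3, 3, 2, -2)/5.0990 = (-0.5883, 0.5883, 0.3922, -0.3922).
r_{12} = e_1·v_2 = -4.3146.
u_2 = v_2 + 4.3146·e_1 = (-0.5385, -1.4615, 2.6923, 1.3077).

u_2 = (-0.5385, -1.4615, 2.6923, 1.3077)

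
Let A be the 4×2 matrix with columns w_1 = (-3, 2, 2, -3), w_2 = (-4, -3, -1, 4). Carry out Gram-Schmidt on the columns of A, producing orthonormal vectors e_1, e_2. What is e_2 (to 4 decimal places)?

e_2 = (-0.7829, -0.3792, -0.0612, 0.4893)

e_1 = w_1/‖w_1‖ = (-3, 2, 2, -3)/5.0990 = (-0.5883, 0.3922, 0.3922, -0.5883).
r_{12} = e_1·w_2 = -1.5689.
u_2 = w_2 + 1.5689·e_1 = (-4.9231, -2.3846, -0.3846, 3.0769).
‖u_2‖ = 6.2880, so e_2 = (-0.7829, -0.3792, -0.0612, 0.4893).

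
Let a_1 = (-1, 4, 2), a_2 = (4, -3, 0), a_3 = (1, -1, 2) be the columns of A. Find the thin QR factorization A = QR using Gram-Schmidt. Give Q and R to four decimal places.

Q = [[-0.2182, 0.9047, -0.3658], [0.8729, 0.0133, -0.4878], [0.4364, 0.4258, 0.7926]], R = [[4.5826, -3.4915, -0.2182], [0.0000, 3.5790, 1.7430], [0.0000, 0.0000, 1.7072]]

a_1 = (-1, 4, 2); ‖a_1‖ = 4.5826, so q_1 = (-0.2182, 0.8729, 0.4364).
q_1·a_2 = (-0.2182)·4 + 0.8729·(-3) + 0.4364·0 = -3.4915.
u_2 = a_2 + 3.4915·q_1 = (3.2381, 0.0476, 1.5238).
‖u_2‖ = 3.5790, so q_2 = (0.9047, 0.0133, 0.4258).
q_1·a_3 = (-0.2182)·1 + 0.8729·(-1) + 0.4364·2 = -0.2182; q_2·a_3 = 0.9047·1 + 0.0133·(-1) + 0.4258·2 = 1.7430.
u_3 = a_3 + 0.2182·q_1 − 1.7430·q_2 = (-0.6245, -0.8327, 1.3532).
‖u_3‖ = 1.7072, so q_3 = (-0.3658, -0.4878, 0.7926).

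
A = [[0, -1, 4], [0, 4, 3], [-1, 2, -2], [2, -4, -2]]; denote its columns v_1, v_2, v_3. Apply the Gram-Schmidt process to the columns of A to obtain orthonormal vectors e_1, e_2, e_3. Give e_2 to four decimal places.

e_2 = (-0.2425, 0.9701, 0.0000, 0.0000)

v_1 = (0, 0, -1, 2); ‖v_1‖ = 2.2361, so e_1 = (0.0000, 0.0000, -0.4472, 0.8944).
e_1·v_2 = 0.0000·(-1) + 0.0000·4 + (-0.4472)·2 + 0.8944·(-4) = -4.4721.
u_2 = v_2 + 4.4721·e_1 = (-1.0000, 4.0000, 0.0000, 0.0000).
‖u_2‖ = 4.1231, so e_2 = (-0.2425, 0.9701, 0.0000, 0.0000).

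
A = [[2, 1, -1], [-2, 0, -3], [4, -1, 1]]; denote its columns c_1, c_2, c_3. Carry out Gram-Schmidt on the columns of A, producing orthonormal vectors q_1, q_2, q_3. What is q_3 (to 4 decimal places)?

q_3 = (-0.3015, -0.9045, -0.3015)

c_1 = (2, -2, 4); ‖c_1‖ = 4.8990, so q_1 = (0.4082, -0.4082, 0.8165).
q_1·c_2 = 0.4082·1 + (-0.4082)·0 + 0.8165·(-1) = -0.4082.
u_2 = c_2 + 0.4082·q_1 = (1.1667, -0.1667, -0.6667).
‖u_2‖ = 1.3540, so q_2 = (0.8616, -0.1231, -0.4924).
q_1·c_3 = 0.4082·(-1) + (-0.4082)·(-3) + 0.8165·1 = 1.6330; q_2·c_3 = 0.8616·(-1) + (-0.1231)·(-3) + (-0.4924)·1 = -0.9847.
u_3 = c_3 − 1.6330·q_1 + 0.9847·q_2 = (-0.8182, -2.4545, -0.8182).
‖u_3‖ = 2.7136, so q_3 = (-0.3015, -0.9045, -0.3015).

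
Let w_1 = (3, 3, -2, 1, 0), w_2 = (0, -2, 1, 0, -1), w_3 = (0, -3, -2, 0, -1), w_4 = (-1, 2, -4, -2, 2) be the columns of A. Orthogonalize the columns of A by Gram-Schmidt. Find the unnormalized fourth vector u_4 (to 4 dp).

e_1 = w_1/‖w_1‖ = (3, 3, -2, 1, 0)/4.7958 = (0.6255, 0.6255, -0.4170, 0.2085, 0.0000).
r_{12} = e_1·w_2 = -1.6681.
u_2 = w_2 + 1.6681·e_1 = (1.0435, -0.9565, 0.3043, 0.3478, -1.0000).
‖u_2‖ = 1.7937, so e_2 = (0.5817, -0.5333, 0.1697, 0.1939, -0.5575).
r_{13} = e_1·w_3 = -1.0426; r_{23} = e_2·w_3 = 1.8179.
u_3 = w_3 + 1.0426·e_1 − 1.8179·e_2 = (-0.4054, -1.3784, -2.7432, -0.1351, 0.0135).
‖u_3‖ = 3.0997, so e_3 = (-0.1308, -0.4447, -0.8850, -0.0436, 0.0044).
r_{14} = e_1·w_4 = 1.8766; r_{24} = e_2·w_4 = -3.8298; r_{34} = e_3·w_4 = 2.8774.
u_4 = w_4 − 1.8766·e_1 + 3.8298·e_2 − 2.8774·e_3 = (0.4304, 0.0633, -0.0211, -1.5232, -0.1477).

u_4 = (0.4304, 0.0633, -0.0211, -1.5232, -0.1477)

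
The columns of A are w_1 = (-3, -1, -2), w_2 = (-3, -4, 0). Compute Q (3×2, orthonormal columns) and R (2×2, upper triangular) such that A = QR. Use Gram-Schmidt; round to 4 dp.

q_1 = w_1/‖w_1‖ = (-3, -1, -2)/3.7417 = (-0.8018, -0.2673, -0.5345).
r_{12} = q_1·w_2 = 3.4744.
u_2 = w_2 − 3.4744·q_1 = (-0.2143, -3.0714, 1.8571).
‖u_2‖ = 3.5956, so q_2 = (-0.0596, -0.8542, 0.5165).

Q = [[-0.8018, -0.0596], [-0.2673, -0.8542], [-0.5345, 0.5165]], R = [[3.7417, 3.4744], [0.0000, 3.5956]]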